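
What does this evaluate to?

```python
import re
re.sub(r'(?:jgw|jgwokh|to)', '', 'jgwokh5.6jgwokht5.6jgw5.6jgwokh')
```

'okh5.6okht5.65.6okh'

Alternation tries branches left to right and keeps the first one that lets the overall match succeed at that position.
Matches: at [0:3] → 'jgw'; at [9:12] → 'jgw'; at [19:22] → 'jgw'; at [25:28] → 'jgw'.
Every occurrence is swapped for ''.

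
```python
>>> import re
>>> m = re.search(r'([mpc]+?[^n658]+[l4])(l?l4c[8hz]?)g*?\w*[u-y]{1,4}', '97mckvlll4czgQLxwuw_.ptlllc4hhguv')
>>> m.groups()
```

('mckvll', 'l4cz')

The match spans [2:19] → 'mckvlll4czgQLxwuw'.
Captured: group 1 = 'mckvll', group 2 = 'l4cz'.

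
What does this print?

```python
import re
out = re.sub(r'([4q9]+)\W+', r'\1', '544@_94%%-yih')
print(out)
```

544_94yih

Pattern: one or more of one of [4q9] (captured); then one or more of a non-word character.
`\1` in the replacement pulls in group 1's text for each match.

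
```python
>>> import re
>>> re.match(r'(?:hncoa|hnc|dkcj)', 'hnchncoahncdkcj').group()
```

'hnc'

With `match`, the pattern is implicitly anchored at the beginning.
The match spans [0:3] → 'hnc'.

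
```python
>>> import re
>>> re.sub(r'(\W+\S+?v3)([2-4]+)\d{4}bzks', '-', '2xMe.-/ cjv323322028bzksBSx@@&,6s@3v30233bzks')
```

'2xMe-BSx@@&,6s@3v30233bzks'

Pattern: one or more of a non-word character, then one or more of a non-whitespace character (lazy), then the literal 'v3' (captured); then one or more of a character in [2-4] (captured); then exactly 4 of a digit, then the literal 'bz', then the literal 'ks'.
Matches: at [4:24] → '.-/ cjv323322028bzks'.
Each match is replaced by '-'.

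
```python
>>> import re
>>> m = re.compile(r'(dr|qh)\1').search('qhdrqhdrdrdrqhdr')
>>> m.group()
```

A backreference is literal: `\1` must see the identical characters the first group matched.
`re.search` tries every starting position until one works.
The match spans [6:10] → 'drdr'.
Captured: group 1 = 'dr'.

'drdr'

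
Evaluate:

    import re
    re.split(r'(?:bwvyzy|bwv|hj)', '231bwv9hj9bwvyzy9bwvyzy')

['231', '9', '9', '9', '']

Branches in `(...|...)` are attempted left-to-right; the first branch that allows the whole pattern to succeed is taken.
Matches to split on: at [3:6] → 'bwv'; at [7:9] → 'hj'; at [10:16] → 'bwvyzy'; at [17:23] → 'bwvyzy'.
Each match becomes a cut point; 5 segments remain.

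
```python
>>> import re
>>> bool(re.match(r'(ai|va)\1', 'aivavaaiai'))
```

`re.match` only tries the pattern at the start of the string.
Here position 0 doesn't satisfy it, so the call returns None, and `bool(None)` is False.

False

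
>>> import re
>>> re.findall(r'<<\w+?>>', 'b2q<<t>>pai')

['<<t>>']

Matches: at [3:8] → '<<t>>'.
Since nothing is captured, `findall` lists the 1 matched substring directly.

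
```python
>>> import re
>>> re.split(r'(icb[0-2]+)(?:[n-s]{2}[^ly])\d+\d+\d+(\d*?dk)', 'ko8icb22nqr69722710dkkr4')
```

['ko8', 'icb22', 'dk', 'kr4']

Pattern: the literal 'icb', then one or more of a character in [0-2] (captured); then exactly 2 of a character in [n-s], then any character except [ly] (non-capturing group); then one or more of a digit, then one or more of a digit, then one or more of a digit; then zero or more of a digit (lazy), then the literal 'dk' (captured).
Matches to split on: at [3:21] → 'icb22nqr69722710dk'.
Because the pattern has a capturing group, `split` also inserts each captured text between the pieces.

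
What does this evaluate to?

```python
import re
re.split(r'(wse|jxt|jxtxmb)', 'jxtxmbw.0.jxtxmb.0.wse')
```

['', 'jxt', 'xmbw.0.', 'jxt', 'xmb.0.', 'wse', '']

The regex engine tests alternatives in the order written; an earlier branch that matches wins even if a later one would match more.
`re.split` interleaves the captured-group text with the surrounding fragments.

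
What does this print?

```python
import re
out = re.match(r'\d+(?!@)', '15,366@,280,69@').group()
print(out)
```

15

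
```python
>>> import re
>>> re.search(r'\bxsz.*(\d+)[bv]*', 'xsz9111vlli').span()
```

(0, 8)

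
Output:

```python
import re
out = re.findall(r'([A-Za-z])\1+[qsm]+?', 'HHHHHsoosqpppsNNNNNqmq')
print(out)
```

['H', 'o', 'p', 'N']

After group 1 captures some text, `\1` only succeeds where that same text appears again.
One capturing group, so `findall` returns just the captured substring from each match — 4 in all.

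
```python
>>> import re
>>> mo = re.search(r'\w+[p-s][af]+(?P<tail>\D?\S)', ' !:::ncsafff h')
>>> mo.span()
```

(5, 14)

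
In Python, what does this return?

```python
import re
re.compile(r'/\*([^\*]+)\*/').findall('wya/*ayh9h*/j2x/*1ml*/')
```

['ayh9h', '1ml']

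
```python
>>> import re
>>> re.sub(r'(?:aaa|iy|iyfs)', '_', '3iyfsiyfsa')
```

Branches in `(...|...)` are attempted left-to-right; the first branch that allows the whole pattern to succeed is taken.
Matches: at [1:3] → 'iy'; at [5:7] → 'iy'.
Every occurrence is swapped for '_'.

'3_fs_fsa'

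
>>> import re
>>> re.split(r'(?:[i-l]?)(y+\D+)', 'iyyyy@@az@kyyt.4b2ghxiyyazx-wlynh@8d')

`re.split` interleaves the captured-group text with the surrounding fragments.

['', 'yyyy@@az@kyyt.', '4b2ghx', 'yyazx-wlynh@', '8d']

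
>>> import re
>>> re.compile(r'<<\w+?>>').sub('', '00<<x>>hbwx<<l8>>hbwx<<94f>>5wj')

Each match is replaced by ''.

'00hbwxhbwx5wj'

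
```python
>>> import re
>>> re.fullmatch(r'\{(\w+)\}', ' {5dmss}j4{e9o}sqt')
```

None

`re.fullmatch` requires the pattern to consume the entire string.
Here the pattern can't cover the whole string, so the call returns None.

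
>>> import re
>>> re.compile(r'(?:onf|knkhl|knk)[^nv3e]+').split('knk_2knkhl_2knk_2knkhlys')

['', 'nkhl_2', 'nkhlys']

Matches to split on: at [0:6] → 'knk_2k'; at [12:18] → 'knk_2k'.
Splitting on the pattern gives 3 pieces.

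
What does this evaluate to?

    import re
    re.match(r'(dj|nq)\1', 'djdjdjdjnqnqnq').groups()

The match spans [0:4] → 'djdj'.
Captured: group 1 = 'dj'.

('dj',)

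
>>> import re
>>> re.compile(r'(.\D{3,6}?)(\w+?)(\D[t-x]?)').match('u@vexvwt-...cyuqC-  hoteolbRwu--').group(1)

The match spans [0:7] → 'u@vexvw'.
Captured: group 1 = 'u@ve', group 2 = 'x', group 3 = 'vw'.

'u@ve'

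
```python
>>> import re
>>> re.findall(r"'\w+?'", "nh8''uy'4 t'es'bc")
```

["'uy'", "'es'"]

Scanning left to right: at [4:8] → "'uy'"; at [11:15] → "'es'".
With no groups in the pattern, `findall` gives back each whole match — 2 here.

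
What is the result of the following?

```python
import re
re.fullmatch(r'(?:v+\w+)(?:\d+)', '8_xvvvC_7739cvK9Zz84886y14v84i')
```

None

The pattern matches one or more of a literal 'v', then one or more of a word character (non-capturing group); then one or more of a digit (non-capturing group).
`fullmatch` succeeds only if the pattern covers the string from start to end.
Here there's no way to consume every character, so the call returns None.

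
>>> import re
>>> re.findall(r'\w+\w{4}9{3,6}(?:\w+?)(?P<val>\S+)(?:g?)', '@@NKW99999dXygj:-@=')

['Xygj:-@=']

The `?` after the quantifier makes it lazy — it takes as little as possible before letting the rest of the pattern try.
One capturing group, so `findall` returns just the captured substring from the one match — 1 in all.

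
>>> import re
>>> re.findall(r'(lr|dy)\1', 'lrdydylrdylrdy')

A backreference is literal: `\1` must see the identical characters the first group matched.
With a single group, `findall` returns only what that group captured — 1 item.

['dy']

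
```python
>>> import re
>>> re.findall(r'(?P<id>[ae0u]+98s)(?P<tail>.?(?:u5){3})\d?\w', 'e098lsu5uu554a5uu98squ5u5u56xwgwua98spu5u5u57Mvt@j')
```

[('uu98s', 'qu5u5u5'), ('ua98s', 'pu5u5u5')]

With 2 capturing groups, `findall` returns a 2-tuple per match.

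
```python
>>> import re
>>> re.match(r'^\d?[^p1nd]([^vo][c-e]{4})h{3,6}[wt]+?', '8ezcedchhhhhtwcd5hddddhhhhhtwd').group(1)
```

This matches anchored at the start of the string; then optionally a digit, then any character except [p1nd]; then any character except [vo], then exactly 4 of a character in [c-e] (captured); then 3 to 6 of the literal 'h', then one or more of one of [wt] (lazy).
Because the quantifier is non-greedy, it stops expanding at the earliest point where the rest of the pattern can succeed.
`match` is anchored at position 0; if the pattern doesn't fit there, it returns None.
The match spans [0:13] → '8ezcedchhhhht'.
Captured: group 1 = 'zcedc'.

'zcedc'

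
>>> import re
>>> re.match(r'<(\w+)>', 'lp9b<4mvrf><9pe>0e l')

None

`re.match` only tries the pattern at the start of the string.
Here position 0 doesn't satisfy it, so the call returns None.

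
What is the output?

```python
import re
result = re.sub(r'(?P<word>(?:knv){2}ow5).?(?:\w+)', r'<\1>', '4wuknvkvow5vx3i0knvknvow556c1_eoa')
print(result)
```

4wuknvkvow5vx3i0<knvknvow5>

This matches the literal 'knv' repeated 2 times, then the literal 'ow5' (captured as 'word'); then optionally any character; then one or more of a word character (non-capturing group).
Each match is replaced using the text its own group 1 captured.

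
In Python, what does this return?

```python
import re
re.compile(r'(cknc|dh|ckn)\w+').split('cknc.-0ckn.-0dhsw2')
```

['', 'ckn', '.-0ckn.-0', 'dh', '']

Because the pattern has a capturing group, `split` also inserts each captured text between the pieces.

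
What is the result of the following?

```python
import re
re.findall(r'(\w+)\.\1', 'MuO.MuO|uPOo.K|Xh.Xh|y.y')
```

['MuO', 'Xh', 'y']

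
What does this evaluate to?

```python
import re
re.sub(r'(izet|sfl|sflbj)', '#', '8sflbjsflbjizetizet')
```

'8#bj#bj##'

The regex engine tests alternatives in the order written; an earlier branch that matches wins even if a later one would match more.
Matches: at [1:4] → 'sfl'; at [6:9] → 'sfl'; at [11:15] → 'izet'; at [15:19] → 'izet'.
Every occurrence is swapped for '#'.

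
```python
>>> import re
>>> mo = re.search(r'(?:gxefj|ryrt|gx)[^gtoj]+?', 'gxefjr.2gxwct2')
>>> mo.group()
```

'gxefjr'

Alternation tries branches left to right and keeps the first one that lets the overall match succeed at that position.
`re.search` scans for the first position where the pattern succeeds.
The match spans [0:6] → 'gxefjr'.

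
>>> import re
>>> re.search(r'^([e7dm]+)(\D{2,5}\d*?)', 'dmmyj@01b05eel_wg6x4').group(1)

The pattern matches anchored at the start of the string; then one or more of one of [e7dm] (captured); then 2 to 5 of a non-digit, then zero or more of a digit (lazy) (captured).
With the lazy modifier that quantifier settles for the fewest repetitions that let the rest of the pattern succeed (the atoms after it are unaffected and can still be greedy).
`re.search` tries every starting position until one works.
The match spans [0:6] → 'dmmyj@'.
Captured: group 1 = 'dmm', group 2 = 'yj@'.

'dmm'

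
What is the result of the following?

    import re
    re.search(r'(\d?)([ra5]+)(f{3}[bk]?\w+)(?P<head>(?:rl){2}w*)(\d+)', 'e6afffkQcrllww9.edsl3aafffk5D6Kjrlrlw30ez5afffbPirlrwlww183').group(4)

The match spans [20:39] → '3aafffk5D6Kjrlrlw30'.
Captured: group 1 = '3', group 2 = 'aa', group 3 = 'fffk5D6Kj', group 4 = 'rlrlw', group 5 = '30'.

'rlrlw'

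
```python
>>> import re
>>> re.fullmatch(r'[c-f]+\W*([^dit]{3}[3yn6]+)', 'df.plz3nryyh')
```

None

This matches one or more of a character in [c-f]; then zero or more of a non-word character; then exactly 3 of any character except [dit], then one or more of one of [3yn6] (captured).
`re.fullmatch` is like wrapping the pattern in `^…$` (in single-line mode).
Here there's no way to consume every character, so the call returns None.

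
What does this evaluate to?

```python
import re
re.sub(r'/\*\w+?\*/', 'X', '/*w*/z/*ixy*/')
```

'XzX'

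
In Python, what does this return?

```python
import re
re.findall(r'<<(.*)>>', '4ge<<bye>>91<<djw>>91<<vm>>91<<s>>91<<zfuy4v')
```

['bye>>91<<djw>>91<<vm>>91<<s']

Because there's exactly one group, `findall` drops the full match and keeps group 1 from the one hit.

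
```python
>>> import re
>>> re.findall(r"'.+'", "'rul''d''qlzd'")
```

["'rul''d''qlzd'"]

Matches: at [0:14] → "'rul''d''qlzd'".
Since nothing is captured, `findall` lists the 1 matched substring directly.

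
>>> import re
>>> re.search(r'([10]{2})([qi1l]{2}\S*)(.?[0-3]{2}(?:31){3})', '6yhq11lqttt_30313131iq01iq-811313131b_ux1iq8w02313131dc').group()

'11lqttt_30313131iq01iq-811313131b_ux1iq8w02313131'

Pattern: exactly 2 of one of [10] (captured); then exactly 2 of one of [qi1l], then zero or more of a non-whitespace character (captured); then optionally any character, then exactly 2 of a character in [0-3], then the literal '31' repeated 3 times (captured).
`re.search` scans for the first position where the pattern succeeds.
The match spans [4:53] → '11lqttt_30313131iq01iq-811313131b_ux1iq8w02313131'.
Captured: group 1 = '11', group 2 = 'lqttt_30313131iq01iq-811313131b_ux1iq8w', group 3 = '02313131'.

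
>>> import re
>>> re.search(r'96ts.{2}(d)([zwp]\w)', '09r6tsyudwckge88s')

None

The pattern matches the literal '96t', then the literal 's', then exactly 2 of any character; then a literal 'd' (captured); then one of [zwp], then a word character (captured).
Unlike `match`, `search` isn't anchored — it looks for the pattern anywhere in the string.
Here no position works, so the call returns None.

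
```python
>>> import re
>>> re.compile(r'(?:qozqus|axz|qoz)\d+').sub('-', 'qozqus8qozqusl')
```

Matches: at [0:7] → 'qozqus8'.
Every occurrence is swapped for '-'.

'-qozqusl'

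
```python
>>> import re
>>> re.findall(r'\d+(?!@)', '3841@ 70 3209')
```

The negative lookahead/lookbehind blocks any match where the forbidden context is present.
Matches: at [0:3] → '384'; at [6:8] → '70'; at [9:13] → '3209'.
No capturing groups, so `findall` returns the 3 full match strings.

['384', '70', '3209']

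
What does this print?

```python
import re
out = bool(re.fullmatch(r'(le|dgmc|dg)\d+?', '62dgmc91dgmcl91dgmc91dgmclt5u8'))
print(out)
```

False

`re.fullmatch` is like wrapping the pattern in `^…$` (in single-line mode).
Here the string isn't matched end-to-end, so the call returns None, and `bool(None)` is False.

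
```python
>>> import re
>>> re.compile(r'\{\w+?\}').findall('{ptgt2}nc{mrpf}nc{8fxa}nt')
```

['{ptgt2}', '{mrpf}', '{8fxa}']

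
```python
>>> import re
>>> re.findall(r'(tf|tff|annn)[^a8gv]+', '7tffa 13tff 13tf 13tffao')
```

['tf', 'tf']

`|` is ordered: at each position the engine commits to the first alternative that works.
`findall` collects group 1 from each match (2 total).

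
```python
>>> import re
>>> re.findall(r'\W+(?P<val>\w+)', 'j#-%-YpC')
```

['YpC']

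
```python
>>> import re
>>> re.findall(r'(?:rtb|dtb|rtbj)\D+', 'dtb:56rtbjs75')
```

['dtb:', 'rtbjs']

`findall` yields the raw match text (2 of them) because the pattern has no groups.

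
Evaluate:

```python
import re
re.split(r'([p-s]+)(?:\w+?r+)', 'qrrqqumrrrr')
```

['', 'qrrqq', '']

`re.split` interleaves the captured-group text with the surrounding fragments.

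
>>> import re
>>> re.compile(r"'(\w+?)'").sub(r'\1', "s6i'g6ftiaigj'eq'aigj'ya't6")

"s6ig6ftiaigjeqaigjya't6"

Matches: at [3:14] → "'g6ftiaigj'"; at [16:22] → "'aigj'".
The replacement refers to a captured group, so each match is rewritten using its own captured text.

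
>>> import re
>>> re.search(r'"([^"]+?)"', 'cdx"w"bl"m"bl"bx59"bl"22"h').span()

(3, 6)

`re.search` tries every starting position until one works.
The match spans [3:6] → '"w"'.
Captured: group 1 = 'w'.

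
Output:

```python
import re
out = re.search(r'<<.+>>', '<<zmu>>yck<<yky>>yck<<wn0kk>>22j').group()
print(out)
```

The match spans [0:29] → '<<zmu>>yck<<yky>>yck<<wn0kk>>'.

<<zmu>>yck<<yky>>yck<<wn0kk>>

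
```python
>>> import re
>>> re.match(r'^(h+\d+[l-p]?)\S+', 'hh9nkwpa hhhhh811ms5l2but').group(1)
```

'hh9n'

The pattern matches anchored at the start of the string; then one or more of a literal 'h', then one or more of a digit, then optionally a character in [l-p] (captured); then one or more of a non-whitespace character.
`match` is anchored at position 0; if the pattern doesn't fit there, it returns None.
The match spans [0:8] → 'hh9nkwpa'.
Captured: group 1 = 'hh9n'.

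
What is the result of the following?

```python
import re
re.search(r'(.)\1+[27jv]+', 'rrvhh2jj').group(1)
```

'r'

A backreference is literal: `\1` must see the identical characters the first group matched.
`re.search` tries every starting position until one works.
The match spans [0:3] → 'rrv'.
Captured: group 1 = 'r'.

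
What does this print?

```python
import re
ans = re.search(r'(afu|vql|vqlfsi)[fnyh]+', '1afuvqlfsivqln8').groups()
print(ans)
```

('vql',)

The match spans [4:8] → 'vqlf'.
Captured: group 1 = 'vql'.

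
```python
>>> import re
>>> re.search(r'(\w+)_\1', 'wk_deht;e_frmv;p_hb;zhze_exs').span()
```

(23, 26)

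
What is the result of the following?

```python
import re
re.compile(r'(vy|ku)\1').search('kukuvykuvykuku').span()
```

(0, 4)

`\1` has to match the exact text group 1 already captured.
`re.search` tries every starting position until one works.
The match spans [0:4] → 'kuku'.
Captured: group 1 = 'ku'.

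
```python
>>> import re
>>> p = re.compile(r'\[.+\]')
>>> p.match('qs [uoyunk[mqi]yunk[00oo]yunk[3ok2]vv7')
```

With `match`, the pattern is implicitly anchored at the beginning.
Here position 0 doesn't satisfy it, so the call returns None.

None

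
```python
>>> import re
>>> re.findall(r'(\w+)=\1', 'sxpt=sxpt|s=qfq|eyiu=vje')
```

['sxpt']

After group 1 captures some text, `\1` only succeeds where that same text appears again.
One capturing group, so `findall` returns just the captured substring from the one match — 1 in all.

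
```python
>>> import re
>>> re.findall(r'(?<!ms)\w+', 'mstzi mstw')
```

['mstzi', 'mstw']

`(?!…)`/`(?<!…)` only lets a position through if the neighbouring text does NOT match; no characters are consumed.
With no groups in the pattern, `findall` gives back each whole match — 2 here.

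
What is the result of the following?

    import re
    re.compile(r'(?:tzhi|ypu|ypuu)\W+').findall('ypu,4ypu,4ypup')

['ypu,', 'ypu,']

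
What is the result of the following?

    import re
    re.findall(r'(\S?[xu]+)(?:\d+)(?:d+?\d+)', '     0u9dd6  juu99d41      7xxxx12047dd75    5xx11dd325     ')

['0u', 'juu', '7xxxx', '5xx']

Pattern: optionally a non-whitespace character, then one or more of one of [xu] (captured); then one or more of a digit (non-capturing group); then one or more of the literal 'd' (lazy), then one or more of a digit (non-capturing group).
Matches: at [5:11] match '0u9dd6', group 1 = '0u'; at [13:21] match 'juu99d41', group 1 = 'juu'; at [27:41] match '7xxxx12047dd75', group 1 = '7xxxx'; at [45:55] match '5xx11dd325', group 1 = '5xx'.
With a single group, `findall` returns only what that group captured — 4 items.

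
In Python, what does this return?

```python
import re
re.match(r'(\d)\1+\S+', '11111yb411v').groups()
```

('1',)

The backreference `\1` re-matches whatever the first group consumed, character for character.
`match` is anchored at position 0; if the pattern doesn't fit there, it returns None.
The match spans [0:11] → '11111yb411v'.
Captured: group 1 = '1'.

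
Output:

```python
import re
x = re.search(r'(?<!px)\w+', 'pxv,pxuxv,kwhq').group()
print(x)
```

`(?!…)`/`(?<!…)` only lets a position through if the neighbouring text does NOT match; no characters are consumed.
The match spans [0:3] → 'pxv'.

pxv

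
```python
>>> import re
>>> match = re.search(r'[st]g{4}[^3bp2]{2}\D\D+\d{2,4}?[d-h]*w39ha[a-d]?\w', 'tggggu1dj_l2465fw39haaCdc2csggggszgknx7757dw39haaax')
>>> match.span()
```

Pattern: one of [st]; then exactly 4 of the literal 'g', then exactly 2 of any character except [3bp2], then a non-digit; then one or more of a non-digit; then 2 to 4 of a digit (lazy), then zero or more of a character in [d-h], then the literal 'w3'; then the literal '9ha', then optionally a character in [a-d], then a word character.
The match spans [0:23] → 'tggggu1dj_l2465fw39haaC'.

(0, 23)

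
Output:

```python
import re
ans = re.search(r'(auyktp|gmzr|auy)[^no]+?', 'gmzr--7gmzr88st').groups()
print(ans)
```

The match spans [0:5] → 'gmzr-'.
Captured: group 1 = 'gmzr'.

('gmzr',)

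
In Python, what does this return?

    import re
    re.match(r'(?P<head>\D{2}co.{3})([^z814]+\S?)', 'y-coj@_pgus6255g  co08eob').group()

'y-coj@_pgus6255g  co08'

`re.match` only tries the pattern at the start of the string.
The match spans [0:22] → 'y-coj@_pgus6255g  co08'.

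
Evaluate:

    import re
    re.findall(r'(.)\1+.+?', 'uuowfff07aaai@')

['u', 'f', 'a']

`\1` has to match the exact text group 1 already captured.
Walking the string: at [0:3] match 'uuo', group 1 = 'u'; at [4:8] match 'fff0', group 1 = 'f'; at [9:13] match 'aaai', group 1 = 'a'.
One capturing group, so `findall` returns just the captured substring from each match — 3 in all.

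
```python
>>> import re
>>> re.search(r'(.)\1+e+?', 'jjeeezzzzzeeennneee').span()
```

`\1` is not a pattern — it's the concrete string captured by group 1, re-applied verbatim.
The match spans [0:3] → 'jje'.

(0, 3)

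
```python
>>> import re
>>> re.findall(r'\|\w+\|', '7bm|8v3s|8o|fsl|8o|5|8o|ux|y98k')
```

Scanning left to right: at [3:9] → '|8v3s|'; at [11:16] → '|fsl|'; at [18:21] → '|5|'; at [23:27] → '|ux|'.
With no groups in the pattern, `findall` gives back each whole match — 4 here.

['|8v3s|', '|fsl|', '|5|', '|ux|']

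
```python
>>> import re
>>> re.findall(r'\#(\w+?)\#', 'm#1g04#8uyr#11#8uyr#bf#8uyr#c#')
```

['1g04', '11', 'bf', 'c']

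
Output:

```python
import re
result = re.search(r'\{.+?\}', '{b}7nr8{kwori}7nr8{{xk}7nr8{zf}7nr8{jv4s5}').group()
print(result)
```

{b}

A `+?`/`*?`/`{m,n}?` starts at its minimum and grows only as far as needed for what follows to match.
The match spans [0:3] → '{b}'.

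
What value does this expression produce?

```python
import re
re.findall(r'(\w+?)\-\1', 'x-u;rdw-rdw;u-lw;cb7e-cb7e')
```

`\1` has to match the exact text group 1 already captured.
Because there's exactly one group, `findall` drops the full match and keeps group 1 from each hit.

['rdw', 'cb7e']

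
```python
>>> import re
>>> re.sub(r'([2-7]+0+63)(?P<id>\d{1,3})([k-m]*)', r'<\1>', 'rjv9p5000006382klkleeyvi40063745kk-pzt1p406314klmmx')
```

'rjv9p<50000063>eeyvi<40063>-pzt1p<4063>x'

`\1` in the replacement pulls in group 1's text for each match.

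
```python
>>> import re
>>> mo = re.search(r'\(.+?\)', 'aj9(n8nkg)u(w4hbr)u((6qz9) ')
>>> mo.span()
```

(3, 10)

`search` walks the string left to right and returns the first match it finds.
The match spans [3:10] → '(n8nkg)'.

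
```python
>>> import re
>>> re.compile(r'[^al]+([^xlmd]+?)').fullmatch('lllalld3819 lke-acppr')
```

The pattern matches one or more of any character except [al]; then one or more of any character except [xlmd] (lazy) (captured).
For `fullmatch`, every character of the input must be accounted for by the pattern.
Here there's no way to consume every character, so the call returns None.

None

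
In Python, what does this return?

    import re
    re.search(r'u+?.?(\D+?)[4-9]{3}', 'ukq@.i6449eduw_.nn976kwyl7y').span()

(0, 9)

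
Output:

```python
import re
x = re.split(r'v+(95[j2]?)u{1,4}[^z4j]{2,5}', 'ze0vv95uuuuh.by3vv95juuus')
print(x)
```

['ze0', '95', '', '95j', '']

The group in the pattern means `split` returns the separators' captures alongside the pieces.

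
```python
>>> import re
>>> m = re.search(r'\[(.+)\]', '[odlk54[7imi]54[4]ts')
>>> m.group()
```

'[odlk54[7imi]54[4]'

Unlike `match`, `search` isn't anchored — it looks for the pattern anywhere in the string.
The match spans [0:18] → '[odlk54[7imi]54[4]'.
Captured: group 1 = 'odlk54[7imi]54[4'.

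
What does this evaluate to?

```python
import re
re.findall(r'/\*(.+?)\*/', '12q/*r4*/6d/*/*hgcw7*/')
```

['r4', '/*hgcw7']

A non-greedy quantifier consumes as few characters as it can — just enough that the remainder of the pattern still matches from where it stops; whatever follows it matches normally.
Matches: at [3:9] match '/*r4*/', group 1 = 'r4'; at [11:22] match '/*/*hgcw7*/', group 1 = '/*hgcw7'.
`findall` collects group 1 from each match (2 total).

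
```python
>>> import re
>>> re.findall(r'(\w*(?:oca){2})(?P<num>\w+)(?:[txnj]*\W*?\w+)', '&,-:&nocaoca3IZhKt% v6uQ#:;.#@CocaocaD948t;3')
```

[('nocaoca', '3IZhKt'), ('Cocaoca', 'D948t')]

Pattern: zero or more of a word character, then the literal 'oca' repeated 2 times (captured); then one or more of a word character (captured as 'num'); then zero or more of one of [txnj], then zero or more of a non-word character (lazy), then one or more of a word character (non-capturing group).
Multiple groups make `findall` return tuples — one 2-tuple for each match.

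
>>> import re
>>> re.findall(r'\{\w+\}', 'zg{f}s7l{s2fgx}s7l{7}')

Matches: at [2:5] → '{f}'; at [8:15] → '{s2fgx}'; at [18:21] → '{7}'.
With no groups in the pattern, `findall` gives back each whole match — 3 here.

['{f}', '{s2fgx}', '{7}']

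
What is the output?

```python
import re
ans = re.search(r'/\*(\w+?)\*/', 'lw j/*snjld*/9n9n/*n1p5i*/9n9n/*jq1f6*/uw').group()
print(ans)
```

/*snjld*/

The match spans [4:13] → '/*snjld*/'.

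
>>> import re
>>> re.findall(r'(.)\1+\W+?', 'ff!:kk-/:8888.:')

['f', 'k', '8']

`\1` has to match the exact text group 1 already captured.
Matches: at [0:3] match 'ff!', group 1 = 'f'; at [4:7] match 'kk-', group 1 = 'k'; at [9:14] match '8888.', group 1 = '8'.
One capturing group, so `findall` returns just the captured substring from each match — 3 in all.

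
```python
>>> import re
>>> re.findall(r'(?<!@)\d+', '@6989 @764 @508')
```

`(?!…)`/`(?<!…)` only lets a position through if the neighbouring text does NOT match; no characters are consumed.
No capturing groups, so `findall` returns the 3 full match strings.

['989', '64', '08']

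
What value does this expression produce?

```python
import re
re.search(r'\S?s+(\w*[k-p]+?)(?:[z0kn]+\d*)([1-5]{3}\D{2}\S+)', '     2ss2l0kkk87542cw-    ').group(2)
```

'542cw-'

Pattern: optionally a non-whitespace character, then one or more of the literal 's'; then zero or more of a word character, then one or more of a character in [k-p] (lazy) (captured); then one or more of one of [z0kn], then zero or more of a digit (non-capturing group); then exactly 3 of a character in [1-5], then exactly 2 of a non-digit, then one or more of a non-whitespace character (captured).
`search` walks the string left to right and returns the first match it finds.
The match spans [5:22] → '2ss2l0kkk87542cw-'.
Captured: group 1 = '2l0kk', group 2 = '542cw-'.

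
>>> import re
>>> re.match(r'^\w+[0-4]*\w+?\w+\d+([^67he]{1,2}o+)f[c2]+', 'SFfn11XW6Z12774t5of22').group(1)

't5o'

The match spans [0:21] → 'SFfn11XW6Z12774t5of22'.
Captured: group 1 = 't5o'.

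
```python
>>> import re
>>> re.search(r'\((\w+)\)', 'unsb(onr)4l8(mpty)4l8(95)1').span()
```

(4, 9)

`search` walks the string left to right and returns the first match it finds.
The match spans [4:9] → '(onr)'.
Captured: group 1 = 'onr'.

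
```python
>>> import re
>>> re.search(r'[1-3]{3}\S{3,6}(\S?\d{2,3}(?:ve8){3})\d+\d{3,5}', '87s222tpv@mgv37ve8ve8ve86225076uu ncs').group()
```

This matches exactly 3 of a character in [1-3], then 3 to 6 of a non-whitespace character; then optionally a non-whitespace character, then 2 to 3 of a digit, then the literal 've8' repeated 3 times (captured); then one or more of a digit, then 3 to 5 of a digit.
`search` walks the string left to right and returns the first match it finds.
The match spans [3:31] → '222tpv@mgv37ve8ve8ve86225076'.
Captured: group 1 = 'v37ve8ve8ve8'.

'222tpv@mgv37ve8ve8ve86225076'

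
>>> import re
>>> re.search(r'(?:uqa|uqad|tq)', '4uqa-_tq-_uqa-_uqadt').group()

'uqa'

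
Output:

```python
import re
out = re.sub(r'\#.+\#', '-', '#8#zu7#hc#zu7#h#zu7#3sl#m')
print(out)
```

Each match is replaced by '-'.

-m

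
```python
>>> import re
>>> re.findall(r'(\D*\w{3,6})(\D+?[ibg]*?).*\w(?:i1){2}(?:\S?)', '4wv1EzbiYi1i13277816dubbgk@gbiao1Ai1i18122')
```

[('4wv1Ez', 'b')]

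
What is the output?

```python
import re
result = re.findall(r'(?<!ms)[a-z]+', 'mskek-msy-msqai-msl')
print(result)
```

['mskek', 'msy', 'msqai', 'msl']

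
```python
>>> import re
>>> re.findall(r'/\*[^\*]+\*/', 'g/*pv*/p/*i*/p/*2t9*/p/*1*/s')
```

['/*pv*/', '/*i*/', '/*2t9*/', '/*1*/']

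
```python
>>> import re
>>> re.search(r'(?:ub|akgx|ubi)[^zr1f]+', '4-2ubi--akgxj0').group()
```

'ubi--akgxj0'

`re.search` tries every starting position until one works.
The match spans [3:14] → 'ubi--akgxj0'.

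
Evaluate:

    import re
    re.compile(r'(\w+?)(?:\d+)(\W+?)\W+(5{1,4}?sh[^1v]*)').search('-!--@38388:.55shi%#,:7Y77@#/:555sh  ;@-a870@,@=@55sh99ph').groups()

('3', ':', '55shi%#,:7Y77@#/:555sh  ;@-a870@,@=@55sh99ph')

The match spans [5:56] → '38388:.55shi%#,:7Y77@#/:555sh  ;@-a870@,@=@55sh99ph'.
Captured: group 1 = '3', group 2 = ':', group 3 = '55shi%#,:7Y77@#/:555sh  ;@-a870@,@=@55sh99ph'.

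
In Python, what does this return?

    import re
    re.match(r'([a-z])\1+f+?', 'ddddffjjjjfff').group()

A backreference is literal: `\1` must see the identical characters the first group matched.
With `match`, the pattern is implicitly anchored at the beginning.
The match spans [0:5] → 'ddddf'.
Captured: group 1 = 'd'.

'ddddf'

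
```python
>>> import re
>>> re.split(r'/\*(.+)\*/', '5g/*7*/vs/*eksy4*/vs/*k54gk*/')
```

['5g', '7*/vs/*eksy4*/vs/*k54gk', '']

Matches to split on: at [2:29] → '/*7*/vs/*eksy4*/vs/*k54gk*/'.
The group in the pattern means `split` returns the separators' captures alongside the pieces.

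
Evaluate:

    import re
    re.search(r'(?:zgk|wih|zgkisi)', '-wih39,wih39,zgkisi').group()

`search` walks the string left to right and returns the first match it finds.
The match spans [1:4] → 'wih'.

'wih'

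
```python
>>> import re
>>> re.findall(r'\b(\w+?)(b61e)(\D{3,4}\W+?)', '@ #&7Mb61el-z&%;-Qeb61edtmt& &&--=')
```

[('7M', 'b61e', 'l-z&%'), ('Qe', 'b61e', 'dtmt&')]

The pattern matches a word boundary (`\b`, zero-width); then one or more of a word character (lazy) (captured); then the literal 'b6', then the literal '1e' (captured); then 3 to 4 of a non-digit, then one or more of a non-word character (lazy) (captured).
Lazy quantifiers expand one character at a time until the remainder of the pattern can match.
Matches: at [4:15] match '7Mb61el-z&%', groups = ('7M', 'b61e', 'l-z&%'); at [17:28] match 'Qeb61edtmt&', groups = ('Qe', 'b61e', 'dtmt&').
Multiple groups make `findall` return tuples — one 3-tuple for each match.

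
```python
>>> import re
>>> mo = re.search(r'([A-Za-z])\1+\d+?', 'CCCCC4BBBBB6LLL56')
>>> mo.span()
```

(0, 6)

After group 1 captures some text, `\1` only succeeds where that same text appears again.
The match spans [0:6] → 'CCCCC4'.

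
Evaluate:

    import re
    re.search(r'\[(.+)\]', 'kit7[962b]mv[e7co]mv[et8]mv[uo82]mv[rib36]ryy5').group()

Unlike `match`, `search` isn't anchored — it looks for the pattern anywhere in the string.
The match spans [4:42] → '[962b]mv[e7co]mv[et8]mv[uo82]mv[rib36]'.
Captured: group 1 = '962b]mv[e7co]mv[et8]mv[uo82]mv[rib36'.

'[962b]mv[e7co]mv[et8]mv[uo82]mv[rib36]'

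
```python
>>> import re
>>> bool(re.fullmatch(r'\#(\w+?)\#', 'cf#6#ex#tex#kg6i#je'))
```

For `fullmatch`, every character of the input must be accounted for by the pattern.
Here the pattern can't cover the whole string, so the call returns None, and `bool(None)` is False.

False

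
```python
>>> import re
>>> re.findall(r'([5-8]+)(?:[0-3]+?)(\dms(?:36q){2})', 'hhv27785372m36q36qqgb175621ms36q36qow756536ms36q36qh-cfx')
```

[('756', '1ms36q36q'), ('7565', '6ms36q36q')]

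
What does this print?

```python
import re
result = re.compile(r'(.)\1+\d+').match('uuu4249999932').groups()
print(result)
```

('u',)

After group 1 captures some text, `\1` only succeeds where that same text appears again.
`re.match` only tries the pattern at the start of the string.
The match spans [0:13] → 'uuu4249999932'.
Captured: group 1 = 'u'.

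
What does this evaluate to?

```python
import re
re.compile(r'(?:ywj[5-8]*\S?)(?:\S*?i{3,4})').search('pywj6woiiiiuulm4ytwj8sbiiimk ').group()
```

'ywj6woiiii'

Pattern: the literal 'ywj', then zero or more of a character in [5-8], then optionally a non-whitespace character (non-capturing group); then zero or more of a non-whitespace character (lazy), then 3 to 4 of a literal 'i' (non-capturing group).
With the lazy modifier that quantifier settles for the fewest repetitions that let the rest of the pattern succeed (the atoms after it are unaffected and can still be greedy).
`re.search` scans for the first position where the pattern succeeds.
The match spans [1:11] → 'ywj6woiiii'.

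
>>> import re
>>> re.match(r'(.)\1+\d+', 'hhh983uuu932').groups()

('h',)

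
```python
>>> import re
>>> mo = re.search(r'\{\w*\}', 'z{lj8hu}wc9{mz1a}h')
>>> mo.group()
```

'{lj8hu}'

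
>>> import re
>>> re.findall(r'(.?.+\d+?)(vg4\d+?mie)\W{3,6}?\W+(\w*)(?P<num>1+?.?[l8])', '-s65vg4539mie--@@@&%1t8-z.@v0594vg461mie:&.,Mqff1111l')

This matches optionally any character, then one or more of any character, then one or more of a digit (lazy) (captured); then the literal 'vg4', then one or more of a digit (lazy), then the literal 'mie' (captured); then 3 to 6 of a non-word character (lazy); then one or more of a non-word character; then zero or more of a word character (captured); then one or more of a literal '1' (lazy), then optionally any character, then one of [l8] (captured as 'num').
Walking the string: at [0:53] match '-s65vg4539mie--@@@&%1t8-z.@v0594vg461mie:&.,Mqff1111l', groups = ('-s65vg4539mie--@@@&%1t8-z.@v0594', 'vg461mie', 'Mqff111', '1l').
Multiple groups make `findall` return tuples — one 4-tuple for the one match.

[('-s65vg4539mie--@@@&%1t8-z.@v0594', 'vg461mie', 'Mqff111', '1l')]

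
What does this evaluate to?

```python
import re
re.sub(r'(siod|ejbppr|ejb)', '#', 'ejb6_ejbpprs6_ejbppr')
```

'#6_#s6_#'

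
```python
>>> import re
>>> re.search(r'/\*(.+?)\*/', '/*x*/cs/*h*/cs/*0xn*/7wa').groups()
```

('x',)

With the lazy modifier that quantifier settles for the fewest repetitions that let the rest of the pattern succeed (the atoms after it are unaffected and can still be greedy).
Unlike `match`, `search` isn't anchored — it looks for the pattern anywhere in the string.
The match spans [0:5] → '/*x*/'.
Captured: group 1 = 'x'.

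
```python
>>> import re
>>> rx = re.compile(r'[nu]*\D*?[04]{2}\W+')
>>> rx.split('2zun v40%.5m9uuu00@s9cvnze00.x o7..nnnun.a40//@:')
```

['2', '5m9', 's9', 'x o7', '']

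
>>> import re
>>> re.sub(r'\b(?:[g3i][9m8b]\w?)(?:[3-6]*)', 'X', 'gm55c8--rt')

The pattern matches a word boundary (`\b`, zero-width); then one of [g3i], then one of [9m8b], then optionally a word character (non-capturing group); then zero or more of a character in [3-6] (non-capturing group).
Matches: at [0:4] → 'gm55'.
`sub` substitutes 'X' at each match site.

'Xc8--rt'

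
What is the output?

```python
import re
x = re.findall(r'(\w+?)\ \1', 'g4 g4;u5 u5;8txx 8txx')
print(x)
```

A backreference is literal: `\1` must see the identical characters the first group matched.
Walking the string: at [0:5] match 'g4 g4', group 1 = 'g4'; at [6:11] match 'u5 u5', group 1 = 'u5'; at [12:21] match '8txx 8txx', group 1 = '8txx'.
One capturing group, so `findall` returns just the captured substring from each match — 3 in all.

['g4', 'u5', '8txx']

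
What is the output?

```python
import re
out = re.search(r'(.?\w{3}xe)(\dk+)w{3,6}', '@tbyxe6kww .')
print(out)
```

None

Pattern: optionally any character, then exactly 3 of a word character, then the literal 'xe' (captured); then a digit, then one or more of the literal 'k' (captured); then 3 to 6 of a literal 'w'.
Here nothing in the string fits, so the call returns None.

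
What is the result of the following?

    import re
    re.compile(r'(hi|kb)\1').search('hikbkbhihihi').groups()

('kb',)

A backreference is literal: `\1` must see the identical characters the first group matched.
`re.search` tries every starting position until one works.
The match spans [2:6] → 'kbkb'.
Captured: group 1 = 'kb'.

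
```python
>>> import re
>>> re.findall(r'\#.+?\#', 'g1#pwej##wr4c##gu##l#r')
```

Scanning left to right: at [2:8] → '#pwej#'; at [8:14] → '#wr4c#'; at [14:18] → '#gu#'; at [18:21] → '#l#'.
`findall` yields the raw match text (4 of them) because the pattern has no groups.

['#pwej#', '#wr4c#', '#gu#', '#l#']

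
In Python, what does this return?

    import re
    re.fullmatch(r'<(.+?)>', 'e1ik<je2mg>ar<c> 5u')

`fullmatch` succeeds only if the pattern covers the string from start to end.
Here there's no way to consume every character, so the call returns None.

None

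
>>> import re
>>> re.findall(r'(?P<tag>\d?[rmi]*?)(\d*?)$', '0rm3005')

[('0rm', '3005'), ('', '')]

The pattern matches optionally a digit, then zero or more of one of [rmi] (lazy) (captured as 'tag'); then zero or more of a digit (lazy) (captured); then anchored at the end.
Walking the string: at [0:7] match '0rm3005', groups = ('0rm', '3005'); at [7:7] match '', groups = ('', '').
Multiple groups make `findall` return tuples — one 2-tuple for each match.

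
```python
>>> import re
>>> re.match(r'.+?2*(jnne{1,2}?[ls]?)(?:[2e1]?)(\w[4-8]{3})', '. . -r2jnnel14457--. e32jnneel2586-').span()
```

Pattern: one or more of any character (lazy), then zero or more of the literal '2'; then the literal 'jnn', then 1 to 2 of a literal 'e' (lazy), then optionally one of [ls] (captured); then optionally one of [2e1] (non-capturing group); then a word character, then exactly 3 of a character in [4-8] (captured).
A `+?`/`*?`/`{m,n}?` starts at its minimum and grows only as far as needed for what follows to match.
`match` is anchored at position 0; if the pattern doesn't fit there, it returns None.
The match spans [0:17] → '. . -r2jnnel14457'.
Captured: group 1 = 'jnnel', group 2 = '4457'.

(0, 17)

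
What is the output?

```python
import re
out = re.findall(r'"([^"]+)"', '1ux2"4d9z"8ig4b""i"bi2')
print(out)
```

['4d9z', 'i']

Walking the string: at [4:10] match '"4d9z"', group 1 = '4d9z'; at [16:19] match '"i"', group 1 = 'i'.
One capturing group, so `findall` returns just the captured substring from each match — 2 in all.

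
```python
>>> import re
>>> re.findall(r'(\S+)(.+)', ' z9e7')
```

[('z9e', '7')]

2 groups means the one result is a tuple of 2 captured strings — 1 here.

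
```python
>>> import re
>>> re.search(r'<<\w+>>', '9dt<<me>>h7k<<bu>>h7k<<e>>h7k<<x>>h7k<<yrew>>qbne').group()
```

'<<me>>'

The match spans [3:9] → '<<me>>'.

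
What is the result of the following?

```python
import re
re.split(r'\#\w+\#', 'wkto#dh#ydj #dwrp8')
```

['wkto', 'ydj #dwrp8']

`split` removes every match and returns the 2 fragments in between.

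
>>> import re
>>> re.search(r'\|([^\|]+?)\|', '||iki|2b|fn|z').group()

'|iki|'

The match spans [1:6] → '|iki|'.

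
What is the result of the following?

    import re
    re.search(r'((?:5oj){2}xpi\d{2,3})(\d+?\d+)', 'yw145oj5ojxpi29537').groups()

The match spans [4:18] → '5oj5ojxpi29537'.
Captured: group 1 = '5oj5ojxpi295', group 2 = '37'.

('5oj5ojxpi295', '37')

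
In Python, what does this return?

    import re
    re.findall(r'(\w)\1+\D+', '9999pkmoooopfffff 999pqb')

['9', '9']

The backreference `\1` re-matches whatever the first group consumed, character for character.
Scanning left to right: at [0:18] match '9999pkmoooopfffff ', group 1 = '9'; at [18:24] match '999pqb', group 1 = '9'.
`findall` collects group 1 from each match (2 total).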